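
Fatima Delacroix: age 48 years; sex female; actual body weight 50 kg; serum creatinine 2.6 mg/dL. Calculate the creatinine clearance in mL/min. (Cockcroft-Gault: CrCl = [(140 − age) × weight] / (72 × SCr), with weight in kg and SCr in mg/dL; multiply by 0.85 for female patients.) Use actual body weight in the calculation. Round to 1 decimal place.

20.9 mL/min

CrCl = (140 − 48) × 50 / (72 × 2.6) × 0.85 = 4600.0 / 187.20 × 0.85 ≈ 20.9 mL/min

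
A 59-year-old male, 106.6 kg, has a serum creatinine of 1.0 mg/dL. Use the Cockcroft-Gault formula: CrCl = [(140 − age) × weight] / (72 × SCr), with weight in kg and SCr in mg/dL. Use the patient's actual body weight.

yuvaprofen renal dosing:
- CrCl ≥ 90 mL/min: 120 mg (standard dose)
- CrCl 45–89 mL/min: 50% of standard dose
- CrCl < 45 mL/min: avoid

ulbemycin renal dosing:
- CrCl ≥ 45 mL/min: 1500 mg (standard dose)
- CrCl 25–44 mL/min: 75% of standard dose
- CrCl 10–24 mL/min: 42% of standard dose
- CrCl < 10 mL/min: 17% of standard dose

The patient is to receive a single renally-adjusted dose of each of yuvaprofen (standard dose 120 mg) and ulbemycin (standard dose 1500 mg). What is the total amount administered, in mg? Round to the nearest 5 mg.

CrCl = (140 − 59) × 106.6 / (72 × 1) = 8634.6 / 72.00 ≈ 119.9 mL/min
CrCl ≈ 120 mL/min.
yuvaprofen: ≥ 90 mL/min → 100% of 120 mg = 120 mg.
ulbemycin: ≥ 45 mL/min → 100% of 1500 mg = 1500 mg.
Total = 120 + 1500 = 1620 mg.

1620 mg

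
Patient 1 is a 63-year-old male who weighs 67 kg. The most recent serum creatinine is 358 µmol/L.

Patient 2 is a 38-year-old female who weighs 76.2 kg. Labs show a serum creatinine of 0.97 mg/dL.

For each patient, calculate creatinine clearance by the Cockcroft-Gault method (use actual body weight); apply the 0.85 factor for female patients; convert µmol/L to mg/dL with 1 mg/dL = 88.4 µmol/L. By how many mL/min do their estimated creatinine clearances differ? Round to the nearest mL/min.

Patient 1: SCr = 358 / 88.4 = 4.05 mg/dL
Patient 1: CrCl = (140 − 63) × 67 / (72 × 4.05) = 5159.0 / 291.60 ≈ 17.7 mL/min
Patient 2: CrCl = (140 − 38) × 76.2 / (72 × 0.97) × 0.85 = 7772.4 / 69.84 × 0.85 ≈ 94.6 mL/min
|17.7 − 94.6| = 76.9 mL/min

77 mL/min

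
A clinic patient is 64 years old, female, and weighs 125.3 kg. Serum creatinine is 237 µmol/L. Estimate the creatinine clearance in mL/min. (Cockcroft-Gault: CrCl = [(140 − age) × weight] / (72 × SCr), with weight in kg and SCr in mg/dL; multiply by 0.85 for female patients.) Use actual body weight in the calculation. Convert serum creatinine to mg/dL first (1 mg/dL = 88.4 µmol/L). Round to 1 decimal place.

SCr = 237 / 88.4 = 2.681 mg/dL
CrCl = (140 − 64) × 125.3 / (72 × 2.681) × 0.85 = 9522.8 / 193.03 × 0.85 ≈ 41.9 mL/min

41.9 mL/min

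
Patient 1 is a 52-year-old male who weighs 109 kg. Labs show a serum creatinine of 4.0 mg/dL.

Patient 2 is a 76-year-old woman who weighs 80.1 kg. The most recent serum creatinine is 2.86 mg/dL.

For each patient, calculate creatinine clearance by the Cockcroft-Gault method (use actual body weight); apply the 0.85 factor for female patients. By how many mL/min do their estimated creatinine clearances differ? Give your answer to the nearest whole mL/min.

Patient 1: CrCl = (140 − 52) × 109 / (72 × 4) = 9592.0 / 288.00 ≈ 33.3 mL/min
Patient 2: CrCl = (140 − 76) × 80.1 / (72 × 2.86) × 0.85 = 5126.4 / 205.92 × 0.85 ≈ 21.2 mL/min
|33.3 − 21.2| = 12.1 mL/min

12 mL/min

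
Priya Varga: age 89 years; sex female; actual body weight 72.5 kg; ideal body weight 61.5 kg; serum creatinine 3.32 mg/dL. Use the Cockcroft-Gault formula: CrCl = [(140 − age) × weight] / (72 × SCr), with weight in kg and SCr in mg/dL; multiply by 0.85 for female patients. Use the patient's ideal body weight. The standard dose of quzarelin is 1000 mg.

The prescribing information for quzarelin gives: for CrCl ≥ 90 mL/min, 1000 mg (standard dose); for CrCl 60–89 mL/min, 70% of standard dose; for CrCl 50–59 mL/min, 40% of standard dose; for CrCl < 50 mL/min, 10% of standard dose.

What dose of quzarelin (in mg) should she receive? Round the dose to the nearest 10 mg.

100 mg

CrCl = (140 − 89) × 61.5 / (72 × 3.32) × 0.85 = 3136.5 / 239.04 × 0.85 ≈ 11.2 mL/min
CrCl ≈ 11 mL/min → bracket < 50 mL/min.
10% of 1000 mg = 100 mg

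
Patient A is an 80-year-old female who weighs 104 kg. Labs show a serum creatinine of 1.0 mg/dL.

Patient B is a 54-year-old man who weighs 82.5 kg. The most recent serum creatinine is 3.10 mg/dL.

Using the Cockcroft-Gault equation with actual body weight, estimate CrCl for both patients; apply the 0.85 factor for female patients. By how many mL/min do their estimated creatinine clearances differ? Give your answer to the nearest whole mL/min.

Patient A: CrCl = (140 − 80) × 104 / (72 × 1) × 0.85 = 6240.0 / 72.00 × 0.85 ≈ 73.7 mL/min
Patient B: CrCl = (140 − 54) × 82.5 / (72 × 3.1) = 7095.0 / 223.20 ≈ 31.8 mL/min
|73.7 − 31.8| = 41.9 mL/min

42 mL/min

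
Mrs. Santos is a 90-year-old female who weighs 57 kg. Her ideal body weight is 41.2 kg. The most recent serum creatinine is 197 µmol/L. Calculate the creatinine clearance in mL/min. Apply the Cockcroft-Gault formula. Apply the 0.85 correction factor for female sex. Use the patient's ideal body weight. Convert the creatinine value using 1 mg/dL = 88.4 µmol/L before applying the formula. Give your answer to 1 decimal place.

SCr = 197 / 88.4 = 2.229 mg/dL
CrCl = (140 − 90) × 41.2 / (72 × 2.229) × 0.85 = 2060.0 / 160.49 × 0.85 ≈ 10.9 mL/min

10.9 mL/min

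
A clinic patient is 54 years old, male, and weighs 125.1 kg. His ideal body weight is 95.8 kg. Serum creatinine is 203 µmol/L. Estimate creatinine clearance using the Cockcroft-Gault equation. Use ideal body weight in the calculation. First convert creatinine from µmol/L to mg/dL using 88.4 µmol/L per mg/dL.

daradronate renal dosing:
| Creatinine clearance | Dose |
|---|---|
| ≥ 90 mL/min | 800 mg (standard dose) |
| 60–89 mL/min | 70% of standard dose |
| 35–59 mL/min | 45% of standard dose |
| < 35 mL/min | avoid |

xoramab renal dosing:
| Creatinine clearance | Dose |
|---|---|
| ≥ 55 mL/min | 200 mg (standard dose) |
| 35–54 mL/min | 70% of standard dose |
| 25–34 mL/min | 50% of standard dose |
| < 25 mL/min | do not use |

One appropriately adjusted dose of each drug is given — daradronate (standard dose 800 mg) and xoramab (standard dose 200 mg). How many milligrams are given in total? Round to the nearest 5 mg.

500 mg

SCr = 203 / 88.4 = 2.296 mg/dL
CrCl = (140 − 54) × 95.8 / (72 × 2.296) = 8238.8 / 165.31 ≈ 49.8 mL/min
CrCl ≈ 50 mL/min.
daradronate: 35–59 mL/min → 45% of 800 mg = 360 mg.
xoramab: 35–54 mL/min → 70% of 200 mg = 140 mg.
Total = 360 + 140 = 500 mg.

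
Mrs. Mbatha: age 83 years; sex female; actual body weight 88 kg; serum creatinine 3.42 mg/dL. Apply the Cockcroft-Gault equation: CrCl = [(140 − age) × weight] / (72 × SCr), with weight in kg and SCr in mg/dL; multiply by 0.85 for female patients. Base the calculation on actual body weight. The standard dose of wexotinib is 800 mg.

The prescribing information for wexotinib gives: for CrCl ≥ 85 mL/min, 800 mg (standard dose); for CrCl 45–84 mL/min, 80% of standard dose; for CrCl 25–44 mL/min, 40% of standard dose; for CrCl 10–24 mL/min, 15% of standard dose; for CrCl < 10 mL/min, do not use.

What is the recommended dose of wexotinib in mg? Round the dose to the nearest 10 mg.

CrCl = (140 − 83) × 88 / (72 × 3.42) × 0.85 = 5016.0 / 246.24 × 0.85 ≈ 17.3 mL/min
CrCl ≈ 17 mL/min → bracket 10–24 mL/min.
15% of 800 mg = 120 mg

120 mg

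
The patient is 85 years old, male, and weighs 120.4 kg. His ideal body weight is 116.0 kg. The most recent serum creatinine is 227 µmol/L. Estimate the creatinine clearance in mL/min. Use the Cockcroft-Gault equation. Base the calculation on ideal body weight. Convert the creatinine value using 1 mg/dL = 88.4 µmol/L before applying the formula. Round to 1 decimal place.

SCr = 227 / 88.4 = 2.568 mg/dL
CrCl = (140 − 85) × 116 / (72 × 2.568) = 6380.0 / 184.90 ≈ 34.5 mL/min

34.5 mL/min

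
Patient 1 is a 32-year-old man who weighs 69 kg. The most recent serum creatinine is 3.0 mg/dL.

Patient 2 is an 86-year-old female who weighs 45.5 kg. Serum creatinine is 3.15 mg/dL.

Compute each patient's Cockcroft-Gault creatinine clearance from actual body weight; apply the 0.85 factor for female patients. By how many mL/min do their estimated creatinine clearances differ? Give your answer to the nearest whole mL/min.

25 mL/min

Patient 1: CrCl = (140 − 32) × 69 / (72 × 3) = 7452.0 / 216.00 ≈ 34.5 mL/min
Patient 2: CrCl = (140 − 86) × 45.5 / (72 × 3.15) × 0.85 = 2457.0 / 226.80 × 0.85 ≈ 9.2 mL/min
|34.5 − 9.2| = 25.3 mL/min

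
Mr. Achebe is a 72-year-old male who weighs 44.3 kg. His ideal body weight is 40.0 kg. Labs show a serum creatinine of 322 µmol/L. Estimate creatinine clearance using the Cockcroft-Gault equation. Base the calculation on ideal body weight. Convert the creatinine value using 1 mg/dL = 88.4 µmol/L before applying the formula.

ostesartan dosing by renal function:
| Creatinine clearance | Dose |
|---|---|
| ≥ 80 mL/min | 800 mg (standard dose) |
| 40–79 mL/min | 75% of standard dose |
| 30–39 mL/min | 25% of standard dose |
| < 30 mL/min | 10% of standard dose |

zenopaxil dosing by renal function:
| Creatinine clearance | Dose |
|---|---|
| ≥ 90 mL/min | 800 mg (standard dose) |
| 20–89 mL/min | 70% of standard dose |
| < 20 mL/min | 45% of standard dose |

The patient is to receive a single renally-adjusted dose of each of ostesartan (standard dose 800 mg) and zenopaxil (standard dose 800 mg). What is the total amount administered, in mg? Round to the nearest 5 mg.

440 mg

SCr = 322 / 88.4 = 3.643 mg/dL
CrCl = (140 − 72) × 40 / (72 × 3.643) = 2720.0 / 262.30 ≈ 10.4 mL/min
CrCl ≈ 10 mL/min.
ostesartan: < 30 mL/min → 10% of 800 mg = 80 mg.
zenopaxil: < 20 mL/min → 45% of 800 mg = 360 mg.
Total = 80 + 360 = 440 mg.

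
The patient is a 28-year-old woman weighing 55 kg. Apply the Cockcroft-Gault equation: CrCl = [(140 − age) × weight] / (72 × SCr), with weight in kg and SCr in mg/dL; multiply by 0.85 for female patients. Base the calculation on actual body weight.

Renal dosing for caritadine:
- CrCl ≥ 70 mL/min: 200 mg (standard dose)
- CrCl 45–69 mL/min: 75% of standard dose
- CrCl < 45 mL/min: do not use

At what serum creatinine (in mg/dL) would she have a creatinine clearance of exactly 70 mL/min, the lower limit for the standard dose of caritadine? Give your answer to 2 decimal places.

1.04 mg/dL

Standard dose requires CrCl ≥ 70 mL/min.
Set (140 − 28) × 55 × 0.85 / (72 × SCr) = 70
SCr = (140 − 28) × 55 × 0.85 / (72 × 70) = 1.039 mg/dL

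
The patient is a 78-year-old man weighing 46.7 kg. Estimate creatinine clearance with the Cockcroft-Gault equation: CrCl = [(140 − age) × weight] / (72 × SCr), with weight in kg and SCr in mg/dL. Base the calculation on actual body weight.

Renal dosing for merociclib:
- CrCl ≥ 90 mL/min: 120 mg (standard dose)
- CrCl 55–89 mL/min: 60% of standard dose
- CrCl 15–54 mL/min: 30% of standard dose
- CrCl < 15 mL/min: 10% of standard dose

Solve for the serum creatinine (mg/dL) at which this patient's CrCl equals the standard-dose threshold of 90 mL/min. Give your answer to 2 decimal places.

0.45 mg/dL

Standard dose requires CrCl ≥ 90 mL/min.
Set (140 − 78) × 46.7 / (72 × SCr) = 90
SCr = (140 − 78) × 46.7 / (72 × 90) = 0.447 mg/dL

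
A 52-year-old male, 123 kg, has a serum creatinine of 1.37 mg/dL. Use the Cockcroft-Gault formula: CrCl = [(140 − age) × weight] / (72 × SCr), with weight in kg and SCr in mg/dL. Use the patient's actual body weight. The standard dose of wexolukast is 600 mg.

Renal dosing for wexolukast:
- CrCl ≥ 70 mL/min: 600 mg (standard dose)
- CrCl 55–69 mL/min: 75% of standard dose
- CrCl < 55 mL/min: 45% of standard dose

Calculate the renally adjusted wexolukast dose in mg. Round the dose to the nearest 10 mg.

CrCl = (140 − 52) × 123 / (72 × 1.37) = 10824.0 / 98.64 ≈ 109.7 mL/min
CrCl ≈ 110 mL/min → bracket ≥ 70 mL/min.
100% of 600 mg = 600 mg

600 mg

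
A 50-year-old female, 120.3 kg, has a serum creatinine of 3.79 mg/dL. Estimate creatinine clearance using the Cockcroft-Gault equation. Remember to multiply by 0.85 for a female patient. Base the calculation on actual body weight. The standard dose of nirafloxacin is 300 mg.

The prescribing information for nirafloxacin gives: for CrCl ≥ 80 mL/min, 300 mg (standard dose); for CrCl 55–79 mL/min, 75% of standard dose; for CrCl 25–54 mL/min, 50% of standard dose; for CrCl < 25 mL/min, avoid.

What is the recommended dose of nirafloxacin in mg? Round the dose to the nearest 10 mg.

CrCl = (140 − 50) × 120.3 / (72 × 3.79) × 0.85 = 10827.0 / 272.88 × 0.85 ≈ 33.7 mL/min
CrCl ≈ 34 mL/min → bracket 25–54 mL/min.
50% of 300 mg = 150 mg

150 mg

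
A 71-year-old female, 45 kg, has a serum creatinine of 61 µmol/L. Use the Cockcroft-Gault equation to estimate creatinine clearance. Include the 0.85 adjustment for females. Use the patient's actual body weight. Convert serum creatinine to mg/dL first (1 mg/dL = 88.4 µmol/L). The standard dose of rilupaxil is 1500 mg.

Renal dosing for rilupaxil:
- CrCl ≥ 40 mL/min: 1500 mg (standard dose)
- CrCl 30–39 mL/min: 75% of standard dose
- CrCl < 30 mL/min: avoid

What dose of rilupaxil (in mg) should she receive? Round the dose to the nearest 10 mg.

SCr = 61 / 88.4 = 0.69 mg/dL
CrCl = (140 − 71) × 45 / (72 × 0.69) × 0.85 = 3105.0 / 49.68 × 0.85 ≈ 53.1 mL/min
CrCl ≈ 53 mL/min → bracket ≥ 40 mL/min.
100% of 1500 mg = 1500 mg

1500 mg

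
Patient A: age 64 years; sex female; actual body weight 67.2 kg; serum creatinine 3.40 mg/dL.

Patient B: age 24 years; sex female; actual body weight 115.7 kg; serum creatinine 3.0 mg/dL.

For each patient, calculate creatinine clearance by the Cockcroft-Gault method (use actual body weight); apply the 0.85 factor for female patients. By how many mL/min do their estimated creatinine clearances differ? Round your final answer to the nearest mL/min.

Patient A: CrCl = (140 − 64) × 67.2 / (72 × 3.4) × 0.85 = 5107.2 / 244.80 × 0.85 ≈ 17.7 mL/min
Patient B: CrCl = (140 − 24) × 115.7 / (72 × 3) × 0.85 = 13421.2 / 216.00 × 0.85 ≈ 52.8 mL/min
|17.7 − 52.8| = 35.1 mL/min

35 mL/min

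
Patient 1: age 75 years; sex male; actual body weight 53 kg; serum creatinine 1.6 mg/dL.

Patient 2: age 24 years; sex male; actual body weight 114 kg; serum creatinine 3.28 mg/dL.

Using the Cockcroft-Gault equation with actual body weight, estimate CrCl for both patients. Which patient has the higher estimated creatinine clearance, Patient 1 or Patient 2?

Patient 2

Patient 1: CrCl = (140 − 75) × 53 / (72 × 1.6) = 3445.0 / 115.20 ≈ 29.9 mL/min
Patient 2: CrCl = (140 − 24) × 114 / (72 × 3.28) = 13224.0 / 236.16 ≈ 56.0 mL/min
29.9 vs 56.0 mL/min → Patient 2 is higher.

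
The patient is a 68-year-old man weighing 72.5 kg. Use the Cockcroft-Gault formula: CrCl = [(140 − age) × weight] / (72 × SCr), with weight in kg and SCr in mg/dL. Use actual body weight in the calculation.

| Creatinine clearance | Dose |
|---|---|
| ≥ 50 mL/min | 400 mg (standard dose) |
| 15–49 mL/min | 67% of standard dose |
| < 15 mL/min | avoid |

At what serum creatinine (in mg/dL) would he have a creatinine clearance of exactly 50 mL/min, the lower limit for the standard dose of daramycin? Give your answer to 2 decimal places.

Standard dose requires CrCl ≥ 50 mL/min.
Set (140 − 68) × 72.5 / (72 × SCr) = 50
SCr = (140 − 68) × 72.5 / (72 × 50) = 1.450 mg/dL

1.45 mg/dL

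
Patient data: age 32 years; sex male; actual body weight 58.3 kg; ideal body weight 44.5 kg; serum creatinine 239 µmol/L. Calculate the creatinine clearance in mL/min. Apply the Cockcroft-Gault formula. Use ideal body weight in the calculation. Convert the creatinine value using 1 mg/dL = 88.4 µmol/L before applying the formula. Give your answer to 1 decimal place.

SCr = 239 / 88.4 = 2.704 mg/dL
CrCl = (140 − 32) × 44.5 / (72 × 2.704) = 4806.0 / 194.69 ≈ 24.7 mL/min

24.7 mL/min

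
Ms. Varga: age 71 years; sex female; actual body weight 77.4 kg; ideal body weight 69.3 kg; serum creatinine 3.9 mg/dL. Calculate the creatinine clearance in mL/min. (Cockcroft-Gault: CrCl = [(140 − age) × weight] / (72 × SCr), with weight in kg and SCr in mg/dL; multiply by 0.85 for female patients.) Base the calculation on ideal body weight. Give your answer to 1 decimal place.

CrCl = (140 − 71) × 69.3 / (72 × 3.9) × 0.85 = 4781.7 / 280.80 × 0.85 ≈ 14.5 mL/min

14.5 mL/min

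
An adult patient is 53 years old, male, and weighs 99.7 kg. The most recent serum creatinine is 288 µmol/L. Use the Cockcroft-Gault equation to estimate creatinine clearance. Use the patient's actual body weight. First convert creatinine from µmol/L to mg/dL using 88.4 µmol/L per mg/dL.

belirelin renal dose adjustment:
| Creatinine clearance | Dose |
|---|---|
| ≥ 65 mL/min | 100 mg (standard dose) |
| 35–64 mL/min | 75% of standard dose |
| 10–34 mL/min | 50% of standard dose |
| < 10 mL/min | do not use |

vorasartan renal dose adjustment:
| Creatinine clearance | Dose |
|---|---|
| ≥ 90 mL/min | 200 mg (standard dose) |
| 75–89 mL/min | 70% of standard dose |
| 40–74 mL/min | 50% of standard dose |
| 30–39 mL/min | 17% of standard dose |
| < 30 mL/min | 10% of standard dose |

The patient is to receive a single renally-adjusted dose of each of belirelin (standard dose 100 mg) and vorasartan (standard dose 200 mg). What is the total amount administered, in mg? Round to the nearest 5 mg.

110 mg

SCr = 288 / 88.4 = 3.258 mg/dL
CrCl = (140 − 53) × 99.7 / (72 × 3.258) = 8673.9 / 234.58 ≈ 37.0 mL/min
CrCl ≈ 37 mL/min.
belirelin: 35–64 mL/min → 75% of 100 mg = 75 mg.
vorasartan: 30–39 mL/min → 17% of 200 mg = 34 mg.
Total = 75 + 34 = 109 mg.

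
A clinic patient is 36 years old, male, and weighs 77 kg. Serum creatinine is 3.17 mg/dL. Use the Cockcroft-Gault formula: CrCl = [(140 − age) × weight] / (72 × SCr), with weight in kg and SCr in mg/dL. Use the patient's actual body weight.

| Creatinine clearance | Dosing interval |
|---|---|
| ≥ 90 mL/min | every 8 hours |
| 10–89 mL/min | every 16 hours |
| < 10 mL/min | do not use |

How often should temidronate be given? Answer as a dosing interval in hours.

every 16 hours

CrCl = (140 − 36) × 77 / (72 × 3.17) = 8008.0 / 228.24 ≈ 35.1 mL/min
CrCl ≈ 35 mL/min → bracket 10–89 mL/min → every 16 hours.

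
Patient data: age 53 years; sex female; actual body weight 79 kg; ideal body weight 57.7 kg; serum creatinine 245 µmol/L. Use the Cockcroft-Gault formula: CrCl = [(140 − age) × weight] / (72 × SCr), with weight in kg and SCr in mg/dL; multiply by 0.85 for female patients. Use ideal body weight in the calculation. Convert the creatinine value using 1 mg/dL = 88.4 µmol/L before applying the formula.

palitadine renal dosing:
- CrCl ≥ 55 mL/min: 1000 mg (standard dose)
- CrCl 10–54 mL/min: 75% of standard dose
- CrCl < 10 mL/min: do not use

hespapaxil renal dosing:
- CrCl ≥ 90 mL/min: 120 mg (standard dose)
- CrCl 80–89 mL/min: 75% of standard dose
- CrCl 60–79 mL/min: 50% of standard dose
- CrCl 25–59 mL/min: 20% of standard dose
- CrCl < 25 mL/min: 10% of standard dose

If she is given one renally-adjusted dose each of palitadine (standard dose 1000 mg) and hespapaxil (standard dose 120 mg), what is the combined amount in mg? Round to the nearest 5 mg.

SCr = 245 / 88.4 = 2.771 mg/dL
CrCl = (140 − 53) × 57.7 / (72 × 2.771) × 0.85 = 5019.9 / 199.51 × 0.85 ≈ 21.4 mL/min
CrCl ≈ 21 mL/min.
palitadine: 10–54 mL/min → 75% of 1000 mg = 750 mg.
hespapaxil: < 25 mL/min → 10% of 120 mg = 12 mg.
Total = 750 + 12 = 762 mg.

760 mg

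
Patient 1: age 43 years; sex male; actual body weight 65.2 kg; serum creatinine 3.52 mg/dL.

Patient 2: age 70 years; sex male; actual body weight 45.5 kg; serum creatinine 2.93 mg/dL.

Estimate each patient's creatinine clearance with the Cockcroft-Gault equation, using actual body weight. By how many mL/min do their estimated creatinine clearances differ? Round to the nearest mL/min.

10 mL/min

Patient 1: CrCl = (140 − 43) × 65.2 / (72 × 3.52) = 6324.4 / 253.44 ≈ 25.0 mL/min
Patient 2: CrCl = (140 − 70) × 45.5 / (72 × 2.93) = 3185.0 / 210.96 ≈ 15.1 mL/min
|25.0 − 15.1| = 9.9 mL/min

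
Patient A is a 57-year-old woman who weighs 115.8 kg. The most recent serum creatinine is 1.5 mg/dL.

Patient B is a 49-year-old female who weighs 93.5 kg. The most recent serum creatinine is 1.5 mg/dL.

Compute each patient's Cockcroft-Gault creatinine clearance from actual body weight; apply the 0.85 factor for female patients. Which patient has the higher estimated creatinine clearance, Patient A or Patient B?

Patient A

Patient A: CrCl = (140 − 57) × 115.8 / (72 × 1.5) × 0.85 = 9611.4 / 108.00 × 0.85 ≈ 75.6 mL/min
Patient B: CrCl = (140 − 49) × 93.5 / (72 × 1.5) × 0.85 = 8508.5 / 108.00 × 0.85 ≈ 67.0 mL/min
75.6 vs 67.0 mL/min → Patient A is higher.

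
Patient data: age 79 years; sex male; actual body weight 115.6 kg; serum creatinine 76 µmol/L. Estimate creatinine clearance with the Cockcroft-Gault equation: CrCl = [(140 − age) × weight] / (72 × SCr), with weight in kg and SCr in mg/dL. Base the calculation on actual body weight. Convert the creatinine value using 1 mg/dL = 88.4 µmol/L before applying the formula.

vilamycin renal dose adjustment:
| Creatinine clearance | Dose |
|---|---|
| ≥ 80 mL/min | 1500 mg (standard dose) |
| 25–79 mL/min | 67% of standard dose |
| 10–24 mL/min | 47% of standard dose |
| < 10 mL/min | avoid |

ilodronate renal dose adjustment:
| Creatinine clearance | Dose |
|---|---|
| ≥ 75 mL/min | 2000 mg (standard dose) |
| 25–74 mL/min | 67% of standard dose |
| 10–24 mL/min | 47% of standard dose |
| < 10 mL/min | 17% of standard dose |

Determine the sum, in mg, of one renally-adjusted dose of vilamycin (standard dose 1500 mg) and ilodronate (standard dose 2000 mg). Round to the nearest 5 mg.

SCr = 76 / 88.4 = 0.86 mg/dL
CrCl = (140 − 79) × 115.6 / (72 × 0.86) = 7051.6 / 61.92 ≈ 113.9 mL/min
CrCl ≈ 114 mL/min.
vilamycin: ≥ 80 mL/min → 100% of 1500 mg = 1500 mg.
ilodronate: ≥ 75 mL/min → 100% of 2000 mg = 2000 mg.
Total = 1500 + 2000 = 3500 mg.

3500 mg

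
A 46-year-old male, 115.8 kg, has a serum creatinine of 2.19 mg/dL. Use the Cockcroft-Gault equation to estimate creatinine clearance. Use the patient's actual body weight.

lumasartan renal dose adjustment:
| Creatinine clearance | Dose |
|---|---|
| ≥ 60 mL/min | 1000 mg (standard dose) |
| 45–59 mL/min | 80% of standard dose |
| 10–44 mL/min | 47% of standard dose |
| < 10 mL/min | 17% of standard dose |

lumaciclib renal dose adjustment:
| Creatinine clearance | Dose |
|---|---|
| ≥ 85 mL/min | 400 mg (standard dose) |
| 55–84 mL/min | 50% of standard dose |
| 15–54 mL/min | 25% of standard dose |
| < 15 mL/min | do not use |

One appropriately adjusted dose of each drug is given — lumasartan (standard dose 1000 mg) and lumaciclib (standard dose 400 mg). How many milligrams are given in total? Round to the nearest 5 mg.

1200 mg

CrCl = (140 − 46) × 115.8 / (72 × 2.19) = 10885.2 / 157.68 ≈ 69.0 mL/min
CrCl ≈ 69 mL/min.
lumasartan: ≥ 60 mL/min → 100% of 1000 mg = 1000 mg.
lumaciclib: 55–84 mL/min → 50% of 400 mg = 200 mg.
Total = 1000 + 200 = 1200 mg.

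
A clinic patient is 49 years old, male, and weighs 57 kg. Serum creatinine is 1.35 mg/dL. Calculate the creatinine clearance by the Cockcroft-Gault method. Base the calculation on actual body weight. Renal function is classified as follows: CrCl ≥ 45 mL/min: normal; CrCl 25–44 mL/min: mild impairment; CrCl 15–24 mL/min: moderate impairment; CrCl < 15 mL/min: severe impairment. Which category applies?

CrCl = (140 − 49) × 57 / (72 × 1.35) = 5187.0 / 97.20 ≈ 53.4 mL/min
53 mL/min falls in the 'normal' range.

normal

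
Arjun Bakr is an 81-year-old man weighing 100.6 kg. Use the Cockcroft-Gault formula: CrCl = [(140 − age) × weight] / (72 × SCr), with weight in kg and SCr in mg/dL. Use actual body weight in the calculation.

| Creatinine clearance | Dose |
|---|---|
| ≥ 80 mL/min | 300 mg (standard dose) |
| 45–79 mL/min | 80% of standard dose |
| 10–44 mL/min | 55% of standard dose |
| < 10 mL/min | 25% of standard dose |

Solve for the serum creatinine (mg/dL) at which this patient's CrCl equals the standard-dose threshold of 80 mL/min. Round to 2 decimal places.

1.03 mg/dL

Standard dose requires CrCl ≥ 80 mL/min.
Set (140 − 81) × 100.6 / (72 × SCr) = 80
SCr = (140 − 81) × 100.6 / (72 × 80) = 1.030 mg/dL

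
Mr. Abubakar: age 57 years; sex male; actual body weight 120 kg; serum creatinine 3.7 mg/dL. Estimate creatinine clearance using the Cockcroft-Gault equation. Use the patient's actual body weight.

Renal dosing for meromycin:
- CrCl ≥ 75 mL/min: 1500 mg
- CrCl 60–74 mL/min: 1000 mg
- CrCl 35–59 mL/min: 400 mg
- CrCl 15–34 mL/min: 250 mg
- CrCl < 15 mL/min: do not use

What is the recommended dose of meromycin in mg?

CrCl = (140 − 57) × 120 / (72 × 3.7) = 9960.0 / 266.40 ≈ 37.4 mL/min
CrCl ≈ 37 mL/min → bracket 35–59 mL/min.
Dose for this bracket: 400 mg.

400 mg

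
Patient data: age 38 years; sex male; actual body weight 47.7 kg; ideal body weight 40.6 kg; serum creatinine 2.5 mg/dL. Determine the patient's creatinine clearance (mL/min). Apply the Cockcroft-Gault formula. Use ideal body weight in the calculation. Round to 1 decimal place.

CrCl = (140 − 38) × 40.6 / (72 × 2.5) = 4141.2 / 180.00 ≈ 23.0 mL/min

23.0 mL/min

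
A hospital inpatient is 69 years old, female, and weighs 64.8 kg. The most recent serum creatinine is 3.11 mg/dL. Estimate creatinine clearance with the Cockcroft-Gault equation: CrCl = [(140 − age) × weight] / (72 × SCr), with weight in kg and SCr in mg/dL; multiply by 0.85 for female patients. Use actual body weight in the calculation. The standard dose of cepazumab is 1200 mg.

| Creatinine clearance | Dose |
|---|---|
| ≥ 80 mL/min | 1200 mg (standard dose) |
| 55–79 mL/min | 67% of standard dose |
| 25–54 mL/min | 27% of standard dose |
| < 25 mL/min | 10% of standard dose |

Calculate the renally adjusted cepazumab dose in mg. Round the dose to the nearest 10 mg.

120 mg

CrCl = (140 − 69) × 64.8 / (72 × 3.11) × 0.85 = 4600.8 / 223.92 × 0.85 ≈ 17.5 mL/min
CrCl ≈ 17 mL/min → bracket < 25 mL/min.
10% of 1200 mg = 120 mg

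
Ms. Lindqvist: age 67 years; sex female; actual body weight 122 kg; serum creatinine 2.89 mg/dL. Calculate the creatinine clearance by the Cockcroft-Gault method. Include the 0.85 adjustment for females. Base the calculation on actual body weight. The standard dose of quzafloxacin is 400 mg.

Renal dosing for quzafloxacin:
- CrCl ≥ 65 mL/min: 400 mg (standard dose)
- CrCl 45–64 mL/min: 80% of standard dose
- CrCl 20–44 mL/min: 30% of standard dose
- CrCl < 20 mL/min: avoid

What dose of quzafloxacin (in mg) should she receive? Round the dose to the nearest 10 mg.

120 mg

CrCl = (140 − 67) × 122 / (72 × 2.89) × 0.85 = 8906.0 / 208.08 × 0.85 ≈ 36.4 mL/min
CrCl ≈ 36 mL/min → bracket 20–44 mL/min.
30% of 400 mg = 120 mg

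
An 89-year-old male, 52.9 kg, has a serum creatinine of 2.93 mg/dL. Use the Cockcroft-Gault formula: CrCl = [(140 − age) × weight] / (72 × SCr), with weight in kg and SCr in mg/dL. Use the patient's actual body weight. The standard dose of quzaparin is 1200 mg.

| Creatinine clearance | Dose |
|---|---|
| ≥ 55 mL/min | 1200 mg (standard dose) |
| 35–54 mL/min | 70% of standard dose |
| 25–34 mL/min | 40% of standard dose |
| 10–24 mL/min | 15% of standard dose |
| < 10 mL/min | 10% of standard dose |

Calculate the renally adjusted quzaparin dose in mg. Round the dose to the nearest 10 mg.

CrCl = (140 − 89) × 52.9 / (72 × 2.93) = 2697.9 / 210.96 ≈ 12.8 mL/min
CrCl ≈ 13 mL/min → bracket 10–24 mL/min.
15% of 1200 mg = 180 mg

180 mg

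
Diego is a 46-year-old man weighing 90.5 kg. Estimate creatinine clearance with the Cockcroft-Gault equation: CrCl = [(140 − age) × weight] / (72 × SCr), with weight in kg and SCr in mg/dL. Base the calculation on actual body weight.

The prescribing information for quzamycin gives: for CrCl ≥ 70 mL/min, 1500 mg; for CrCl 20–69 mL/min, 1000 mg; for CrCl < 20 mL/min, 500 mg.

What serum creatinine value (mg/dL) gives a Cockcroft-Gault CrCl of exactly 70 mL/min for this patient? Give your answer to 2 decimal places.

1.69 mg/dL

Standard dose requires CrCl ≥ 70 mL/min.
Set (140 − 46) × 90.5 / (72 × SCr) = 70
SCr = (140 − 46) × 90.5 / (72 × 70) = 1.688 mg/dL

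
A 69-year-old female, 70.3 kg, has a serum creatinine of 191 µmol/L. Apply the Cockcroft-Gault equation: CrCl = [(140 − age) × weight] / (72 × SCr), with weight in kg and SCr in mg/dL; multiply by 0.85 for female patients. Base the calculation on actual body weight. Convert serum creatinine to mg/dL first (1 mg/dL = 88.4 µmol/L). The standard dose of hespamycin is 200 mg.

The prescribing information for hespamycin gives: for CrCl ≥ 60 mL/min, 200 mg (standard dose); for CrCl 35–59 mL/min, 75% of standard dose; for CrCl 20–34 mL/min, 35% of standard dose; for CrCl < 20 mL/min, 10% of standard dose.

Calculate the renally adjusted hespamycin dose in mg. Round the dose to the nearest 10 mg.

SCr = 191 / 88.4 = 2.161 mg/dL
CrCl = (140 − 69) × 70.3 / (72 × 2.161) × 0.85 = 4991.3 / 155.59 × 0.85 ≈ 27.3 mL/min
CrCl ≈ 27 mL/min → bracket 20–34 mL/min.
35% of 200 mg = 70 mg

70 mg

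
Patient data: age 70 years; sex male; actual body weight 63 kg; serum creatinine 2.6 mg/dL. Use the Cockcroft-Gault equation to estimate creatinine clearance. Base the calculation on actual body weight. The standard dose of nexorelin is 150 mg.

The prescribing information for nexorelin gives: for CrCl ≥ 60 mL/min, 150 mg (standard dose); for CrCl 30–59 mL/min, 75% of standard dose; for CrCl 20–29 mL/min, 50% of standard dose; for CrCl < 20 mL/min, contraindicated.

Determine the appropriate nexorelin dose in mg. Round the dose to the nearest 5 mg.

CrCl = (140 − 70) × 63 / (72 × 2.6) = 4410.0 / 187.20 ≈ 23.6 mL/min
CrCl ≈ 24 mL/min → bracket 20–29 mL/min.
50% of 150 mg = 75 mg

75 mg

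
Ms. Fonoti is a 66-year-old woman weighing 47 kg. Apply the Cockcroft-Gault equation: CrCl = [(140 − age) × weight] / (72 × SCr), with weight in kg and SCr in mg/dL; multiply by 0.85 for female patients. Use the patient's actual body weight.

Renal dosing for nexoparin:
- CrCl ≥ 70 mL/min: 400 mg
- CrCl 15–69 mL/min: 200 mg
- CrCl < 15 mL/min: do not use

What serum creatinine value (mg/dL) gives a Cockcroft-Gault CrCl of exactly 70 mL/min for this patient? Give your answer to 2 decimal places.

Standard dose requires CrCl ≥ 70 mL/min.
Set (140 − 66) × 47 × 0.85 / (72 × SCr) = 70
SCr = (140 − 66) × 47 × 0.85 / (72 × 70) = 0.587 mg/dL

0.59 mg/dL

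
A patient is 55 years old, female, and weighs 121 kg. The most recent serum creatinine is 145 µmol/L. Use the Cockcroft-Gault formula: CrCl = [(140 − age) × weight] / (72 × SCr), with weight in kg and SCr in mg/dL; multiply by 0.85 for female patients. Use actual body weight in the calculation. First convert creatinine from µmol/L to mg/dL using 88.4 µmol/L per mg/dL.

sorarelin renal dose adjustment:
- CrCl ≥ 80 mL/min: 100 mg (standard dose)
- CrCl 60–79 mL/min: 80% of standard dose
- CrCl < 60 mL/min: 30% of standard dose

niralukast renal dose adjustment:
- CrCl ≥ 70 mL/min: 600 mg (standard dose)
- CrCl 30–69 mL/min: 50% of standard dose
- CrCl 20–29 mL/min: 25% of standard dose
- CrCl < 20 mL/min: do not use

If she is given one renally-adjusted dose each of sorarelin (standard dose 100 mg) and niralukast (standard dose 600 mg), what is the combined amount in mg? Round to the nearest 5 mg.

SCr = 145 / 88.4 = 1.64 mg/dL
CrCl = (140 − 55) × 121 / (72 × 1.64) × 0.85 = 10285.0 / 118.08 × 0.85 ≈ 74.0 mL/min
CrCl ≈ 74 mL/min.
sorarelin: 60–79 mL/min → 80% of 100 mg = 80 mg.
niralukast: ≥ 70 mL/min → 100% of 600 mg = 600 mg.
Total = 80 + 600 = 680 mg.

680 mg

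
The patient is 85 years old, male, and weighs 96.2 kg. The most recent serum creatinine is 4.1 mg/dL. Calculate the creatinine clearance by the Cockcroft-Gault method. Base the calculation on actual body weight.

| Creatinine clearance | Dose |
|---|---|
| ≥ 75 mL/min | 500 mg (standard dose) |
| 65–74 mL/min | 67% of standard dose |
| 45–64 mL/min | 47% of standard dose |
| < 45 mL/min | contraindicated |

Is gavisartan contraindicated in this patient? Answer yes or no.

CrCl = (140 − 85) × 96.2 / (72 × 4.1) = 5291.0 / 295.20 ≈ 17.9 mL/min
CrCl ≈ 18 mL/min, which is < 45 mL/min.

yes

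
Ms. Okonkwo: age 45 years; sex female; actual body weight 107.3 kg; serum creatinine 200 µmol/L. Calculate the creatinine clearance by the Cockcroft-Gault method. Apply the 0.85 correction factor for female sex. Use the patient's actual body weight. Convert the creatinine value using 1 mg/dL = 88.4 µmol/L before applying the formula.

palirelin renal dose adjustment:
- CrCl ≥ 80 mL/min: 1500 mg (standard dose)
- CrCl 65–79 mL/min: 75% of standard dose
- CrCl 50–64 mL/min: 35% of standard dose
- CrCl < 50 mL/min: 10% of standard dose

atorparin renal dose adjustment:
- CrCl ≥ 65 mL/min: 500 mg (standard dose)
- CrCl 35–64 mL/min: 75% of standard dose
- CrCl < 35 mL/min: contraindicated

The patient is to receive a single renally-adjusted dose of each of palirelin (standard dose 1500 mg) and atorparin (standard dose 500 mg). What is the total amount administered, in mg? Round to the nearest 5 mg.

SCr = 200 / 88.4 = 2.262 mg/dL
CrCl = (140 − 45) × 107.3 / (72 × 2.262) × 0.85 = 10193.5 / 162.86 × 0.85 ≈ 53.2 mL/min
CrCl ≈ 53 mL/min.
palirelin: 50–64 mL/min → 35% of 1500 mg = 525 mg.
atorparin: 35–64 mL/min → 75% of 500 mg = 375 mg.
Total = 525 + 375 = 900 mg.

900 mg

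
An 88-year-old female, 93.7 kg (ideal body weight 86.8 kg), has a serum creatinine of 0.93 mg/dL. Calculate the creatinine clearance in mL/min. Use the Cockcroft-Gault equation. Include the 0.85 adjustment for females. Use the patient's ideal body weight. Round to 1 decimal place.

57.3 mL/min

CrCl = (140 − 88) × 86.8 / (72 × 0.93) × 0.85 = 4513.6 / 66.96 × 0.85 ≈ 57.3 mL/min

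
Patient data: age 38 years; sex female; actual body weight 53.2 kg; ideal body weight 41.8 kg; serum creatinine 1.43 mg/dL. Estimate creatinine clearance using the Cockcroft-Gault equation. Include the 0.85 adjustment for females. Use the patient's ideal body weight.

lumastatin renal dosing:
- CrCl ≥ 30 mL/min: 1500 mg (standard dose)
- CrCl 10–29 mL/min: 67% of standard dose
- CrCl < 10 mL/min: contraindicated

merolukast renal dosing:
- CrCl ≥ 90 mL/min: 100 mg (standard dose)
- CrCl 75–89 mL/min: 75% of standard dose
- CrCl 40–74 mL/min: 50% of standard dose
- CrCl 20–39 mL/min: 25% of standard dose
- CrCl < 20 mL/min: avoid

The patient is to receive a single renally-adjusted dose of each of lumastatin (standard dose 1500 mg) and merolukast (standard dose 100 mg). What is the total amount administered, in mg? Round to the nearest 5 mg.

CrCl = (140 − 38) × 41.8 / (72 × 1.43) × 0.85 = 4263.6 / 102.96 × 0.85 ≈ 35.2 mL/min
CrCl ≈ 35 mL/min.
lumastatin: ≥ 30 mL/min → 100% of 1500 mg = 1500 mg.
merolukast: 20–39 mL/min → 25% of 100 mg = 25 mg.
Total = 1500 + 25 = 1525 mg.

1525 mg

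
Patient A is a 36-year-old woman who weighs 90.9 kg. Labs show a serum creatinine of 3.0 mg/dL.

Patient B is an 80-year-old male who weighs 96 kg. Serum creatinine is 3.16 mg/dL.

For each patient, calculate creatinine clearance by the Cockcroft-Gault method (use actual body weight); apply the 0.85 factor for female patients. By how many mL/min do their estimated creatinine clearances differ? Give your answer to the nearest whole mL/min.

Patient A: CrCl = (140 − 36) × 90.9 / (72 × 3) × 0.85 = 9453.6 / 216.00 × 0.85 ≈ 37.2 mL/min
Patient B: CrCl = (140 − 80) × 96 / (72 × 3.16) = 5760.0 / 227.52 ≈ 25.3 mL/min
|37.2 − 25.3| = 11.9 mL/min

12 mL/min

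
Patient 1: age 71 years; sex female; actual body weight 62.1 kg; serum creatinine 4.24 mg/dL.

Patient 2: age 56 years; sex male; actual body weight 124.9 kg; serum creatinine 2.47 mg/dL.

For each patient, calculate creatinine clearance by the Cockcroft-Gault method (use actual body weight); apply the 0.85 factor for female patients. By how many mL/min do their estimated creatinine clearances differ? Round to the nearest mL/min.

47 mL/min

Patient 1: CrCl = (140 − 71) × 62.1 / (72 × 4.24) × 0.85 = 4284.9 / 305.28 × 0.85 ≈ 11.9 mL/min
Patient 2: CrCl = (140 − 56) × 124.9 / (72 × 2.47) = 10491.6 / 177.84 ≈ 59.0 mL/min
|11.9 − 59.0| = 47.1 mL/min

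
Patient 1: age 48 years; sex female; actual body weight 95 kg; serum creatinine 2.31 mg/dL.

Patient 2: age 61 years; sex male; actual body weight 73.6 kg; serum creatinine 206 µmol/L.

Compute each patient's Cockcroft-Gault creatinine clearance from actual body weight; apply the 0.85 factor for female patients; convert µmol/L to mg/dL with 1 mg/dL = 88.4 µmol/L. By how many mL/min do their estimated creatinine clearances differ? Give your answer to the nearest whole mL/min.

Patient 1: CrCl = (140 − 48) × 95 / (72 × 2.31) × 0.85 = 8740.0 / 166.32 × 0.85 ≈ 44.7 mL/min
Patient 2: SCr = 206 / 88.4 = 2.33 mg/dL
Patient 2: CrCl = (140 − 61) × 73.6 / (72 × 2.33) = 5814.4 / 167.76 ≈ 34.7 mL/min
|44.7 − 34.7| = 10.0 mL/min

10 mL/min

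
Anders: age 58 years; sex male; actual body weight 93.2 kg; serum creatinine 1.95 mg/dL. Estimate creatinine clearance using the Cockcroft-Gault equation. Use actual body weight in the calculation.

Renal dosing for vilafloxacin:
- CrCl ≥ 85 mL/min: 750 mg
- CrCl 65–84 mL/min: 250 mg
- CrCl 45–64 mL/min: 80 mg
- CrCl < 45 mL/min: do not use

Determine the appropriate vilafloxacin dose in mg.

CrCl = (140 − 58) × 93.2 / (72 × 1.95) = 7642.4 / 140.40 ≈ 54.4 mL/min
CrCl ≈ 54 mL/min → bracket 45–64 mL/min.
Dose for this bracket: 80 mg.

80 mg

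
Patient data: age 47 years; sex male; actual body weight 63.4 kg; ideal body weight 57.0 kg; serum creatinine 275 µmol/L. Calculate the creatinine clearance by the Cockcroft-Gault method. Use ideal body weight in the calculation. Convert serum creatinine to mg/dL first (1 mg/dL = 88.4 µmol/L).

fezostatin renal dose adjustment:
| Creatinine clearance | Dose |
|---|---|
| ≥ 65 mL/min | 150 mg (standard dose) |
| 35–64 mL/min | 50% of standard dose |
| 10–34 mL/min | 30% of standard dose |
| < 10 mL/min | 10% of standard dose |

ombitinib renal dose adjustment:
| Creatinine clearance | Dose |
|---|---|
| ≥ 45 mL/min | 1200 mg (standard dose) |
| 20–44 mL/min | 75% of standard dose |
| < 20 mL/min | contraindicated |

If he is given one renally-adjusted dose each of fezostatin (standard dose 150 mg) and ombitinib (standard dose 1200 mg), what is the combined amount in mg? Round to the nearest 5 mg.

945 mg

SCr = 275 / 88.4 = 3.111 mg/dL
CrCl = (140 − 47) × 57 / (72 × 3.111) = 5301.0 / 223.99 ≈ 23.7 mL/min
CrCl ≈ 24 mL/min.
fezostatin: 10–34 mL/min → 30% of 150 mg = 45 mg.
ombitinib: 20–44 mL/min → 75% of 1200 mg = 900 mg.
Total = 45 + 900 = 945 mg.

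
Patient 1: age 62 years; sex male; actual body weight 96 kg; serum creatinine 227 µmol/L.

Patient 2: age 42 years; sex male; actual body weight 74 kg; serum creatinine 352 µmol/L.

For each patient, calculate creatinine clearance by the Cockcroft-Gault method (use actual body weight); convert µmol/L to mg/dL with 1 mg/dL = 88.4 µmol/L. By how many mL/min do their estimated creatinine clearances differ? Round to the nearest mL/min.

15 mL/min

Patient 1: SCr = 227 / 88.4 = 2.568 mg/dL
Patient 1: CrCl = (140 − 62) × 96 / (72 × 2.568) = 7488.0 / 184.90 ≈ 40.5 mL/min
Patient 2: SCr = 352 / 88.4 = 3.982 mg/dL
Patient 2: CrCl = (140 − 42) × 74 / (72 × 3.982) = 7252.0 / 286.70 ≈ 25.3 mL/min
|40.5 − 25.3| = 15.2 mL/min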